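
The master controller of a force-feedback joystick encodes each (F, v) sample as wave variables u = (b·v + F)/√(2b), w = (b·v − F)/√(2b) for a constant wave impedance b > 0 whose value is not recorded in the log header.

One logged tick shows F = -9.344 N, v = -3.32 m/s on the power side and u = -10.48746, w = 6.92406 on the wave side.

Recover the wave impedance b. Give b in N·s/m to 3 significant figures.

b = 0.576 N·s/m

u + w = -3.56340;  u + w = √(2b)·v, so √(2b) = -3.56340/(-3.32) = 1.07331.
b = (√(2b))²/2 = 1.15200/2 = 0.57600.
(Check via u − w = 2F/√(2b): u − w = -17.41152, 2F/√(2b) = -17.41151.)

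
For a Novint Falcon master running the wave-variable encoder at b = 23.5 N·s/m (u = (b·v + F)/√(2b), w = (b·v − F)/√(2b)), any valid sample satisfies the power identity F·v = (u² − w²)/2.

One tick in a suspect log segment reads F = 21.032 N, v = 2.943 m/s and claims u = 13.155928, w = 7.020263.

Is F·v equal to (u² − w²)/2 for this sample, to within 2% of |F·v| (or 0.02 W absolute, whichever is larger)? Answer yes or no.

yes

F·v = 21.032×2.943 = 61.897176 W.
(u² − w²)/2 = (173.078442 − 49.284093)/2 = 61.897174 W.
|Δ| = 0.000002;  2% of max(1, |F·v|) = 1.237944.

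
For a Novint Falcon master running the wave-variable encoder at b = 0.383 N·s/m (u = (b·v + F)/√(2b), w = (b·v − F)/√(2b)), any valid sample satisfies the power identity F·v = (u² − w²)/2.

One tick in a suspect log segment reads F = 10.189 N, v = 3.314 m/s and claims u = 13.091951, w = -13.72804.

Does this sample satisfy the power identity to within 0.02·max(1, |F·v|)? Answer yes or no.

no

F·v = 10.189×3.314 = 33.766346 W.
(u² − w²)/2 = (171.399181 − 188.459082)/2 = -8.529951 W.
|Δ| = 42.296297;  2% of max(1, |F·v|) = 0.675327.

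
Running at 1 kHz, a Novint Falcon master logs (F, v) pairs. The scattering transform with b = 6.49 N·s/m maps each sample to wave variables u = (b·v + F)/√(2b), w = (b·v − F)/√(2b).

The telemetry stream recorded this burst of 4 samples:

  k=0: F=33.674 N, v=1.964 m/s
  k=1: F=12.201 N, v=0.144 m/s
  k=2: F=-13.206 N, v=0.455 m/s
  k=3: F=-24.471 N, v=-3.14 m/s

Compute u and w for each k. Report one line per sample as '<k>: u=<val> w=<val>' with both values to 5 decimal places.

0: u=12.88461 w=-5.80875
1: u=3.64595 w=-3.12715
2: u=-2.84587 w=4.48514
3: u=-12.44862 w=1.13590

k=0: b·v=6.49×1.964=12.74636; √(2b)=3.60278; u=(12.74636+33.674)/3.60278=12.88461, w=(12.74636−33.674)/3.60278=-5.80875
k=1: b·v=6.49×0.144=0.93456; √(2b)=3.60278; u=(0.93456+12.201)/3.60278=3.64595, w=(0.93456−12.201)/3.60278=-3.12715
k=2: b·v=6.49×0.455=2.95295; √(2b)=3.60278; u=(2.95295+(-13.206))/3.60278=-2.84587, w=(2.95295−(-13.206))/3.60278=4.48514
k=3: b·v=6.49×(-3.14)=-20.37860; √(2b)=3.60278; u=(-20.37860+(-24.471))/3.60278=-12.44862, w=(-20.37860−(-24.471))/3.60278=1.13590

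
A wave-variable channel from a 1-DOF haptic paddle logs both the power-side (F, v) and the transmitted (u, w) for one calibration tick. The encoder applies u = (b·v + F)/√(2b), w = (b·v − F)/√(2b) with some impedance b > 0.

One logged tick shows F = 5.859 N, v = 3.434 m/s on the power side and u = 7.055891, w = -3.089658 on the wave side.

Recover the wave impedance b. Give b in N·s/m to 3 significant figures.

b = 0.667 N·s/m

u + w = 3.966233;  u + w = √(2b)·v, so √(2b) = 3.966233/3.434 = 1.154989.
b = (√(2b))²/2 = 1.334000/2 = 0.667000.
(Check via u − w = 2F/√(2b): u − w = 10.145549, 2F/√(2b) = 10.145549.)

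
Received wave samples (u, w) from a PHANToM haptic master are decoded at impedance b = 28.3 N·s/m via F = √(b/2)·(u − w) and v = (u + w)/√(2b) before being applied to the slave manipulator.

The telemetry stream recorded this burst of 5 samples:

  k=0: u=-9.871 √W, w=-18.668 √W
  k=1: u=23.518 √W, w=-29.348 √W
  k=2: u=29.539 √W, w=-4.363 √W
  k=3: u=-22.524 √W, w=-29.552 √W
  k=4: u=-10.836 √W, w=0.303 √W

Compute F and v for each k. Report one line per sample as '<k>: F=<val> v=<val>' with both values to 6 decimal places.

0: F=33.091223 v=-3.793417
1: F=198.863314 v=-0.774926
2: F=127.527410 v=3.346405
3: F=26.436866 v=-6.921965
4: F=-41.901003 v=-1.400051

k=0: u−w=8.797000, u+w=-28.539000; √(b/2)=3.761649, √(2b)=7.523297; F=3.761649×8.797=33.091223, v=-28.539000/7.523297=-3.793417
k=1: u−w=52.866000, u+w=-5.830000; √(b/2)=3.761649, √(2b)=7.523297; F=3.761649×52.866=198.863314, v=-5.830000/7.523297=-0.774926
k=2: u−w=33.902000, u+w=25.176000; √(b/2)=3.761649, √(2b)=7.523297; F=3.761649×33.902=127.527410, v=25.176000/7.523297=3.346405
k=3: u−w=7.028000, u+w=-52.076000; √(b/2)=3.761649, √(2b)=7.523297; F=3.761649×7.028=26.436866, v=-52.076000/7.523297=-6.921965
k=4: u−w=-11.139000, u+w=-10.533000; √(b/2)=3.761649, √(2b)=7.523297; F=3.761649×(-11.139)=-41.901003, v=-10.533000/7.523297=-1.400051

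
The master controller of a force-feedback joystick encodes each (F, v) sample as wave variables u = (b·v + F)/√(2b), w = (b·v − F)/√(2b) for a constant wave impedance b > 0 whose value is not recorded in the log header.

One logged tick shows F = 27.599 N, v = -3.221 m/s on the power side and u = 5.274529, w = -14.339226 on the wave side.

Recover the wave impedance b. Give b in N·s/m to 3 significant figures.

b = 3.96 N·s/m

u + w = -9.064697;  u + w = √(2b)·v, so √(2b) = -9.064697/(-3.221) = 2.814249.
b = (√(2b))²/2 = 7.919999/2 = 3.960000.
(Check via u − w = 2F/√(2b): u − w = 19.613755, 2F/√(2b) = 19.613756.)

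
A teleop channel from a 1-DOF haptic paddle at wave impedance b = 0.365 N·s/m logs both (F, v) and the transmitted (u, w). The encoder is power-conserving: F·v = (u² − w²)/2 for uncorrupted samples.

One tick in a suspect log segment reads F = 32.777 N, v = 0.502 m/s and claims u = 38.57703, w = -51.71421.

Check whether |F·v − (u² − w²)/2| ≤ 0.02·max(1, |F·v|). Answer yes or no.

F·v = 32.777×0.502 = 16.4541 W.
(u² − w²)/2 = (1488.1872 − 2674.3595)/2 = -593.0861 W.
|Δ| = 609.5402;  2% of max(1, |F·v|) = 0.3291.

no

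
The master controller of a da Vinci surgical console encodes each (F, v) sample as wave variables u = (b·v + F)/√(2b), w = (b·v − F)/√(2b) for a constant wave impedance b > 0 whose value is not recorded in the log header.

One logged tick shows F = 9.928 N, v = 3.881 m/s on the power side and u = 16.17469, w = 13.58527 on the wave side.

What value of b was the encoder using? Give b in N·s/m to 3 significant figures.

u + w = 29.7600;  u + w = √(2b)·v, so √(2b) = 29.7600/3.881 = 7.6681.
b = (√(2b))²/2 = 58.8000/2 = 29.4000.
(Check via u − w = 2F/√(2b): u − w = 2.5894, 2F/√(2b) = 2.5894.)

b = 29.4 N·s/m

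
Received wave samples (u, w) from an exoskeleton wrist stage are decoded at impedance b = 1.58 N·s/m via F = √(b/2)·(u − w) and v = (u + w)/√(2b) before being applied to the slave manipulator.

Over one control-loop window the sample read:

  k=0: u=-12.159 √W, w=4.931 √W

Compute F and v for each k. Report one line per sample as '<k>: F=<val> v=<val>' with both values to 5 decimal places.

k=0: u−w=-17.09000, u+w=-7.22800; √(b/2)=0.88882, √(2b)=1.77764; F=0.88882×(-17.09)=-15.18992, v=-7.22800/1.77764=-4.06607

0: F=-15.18992 v=-4.06607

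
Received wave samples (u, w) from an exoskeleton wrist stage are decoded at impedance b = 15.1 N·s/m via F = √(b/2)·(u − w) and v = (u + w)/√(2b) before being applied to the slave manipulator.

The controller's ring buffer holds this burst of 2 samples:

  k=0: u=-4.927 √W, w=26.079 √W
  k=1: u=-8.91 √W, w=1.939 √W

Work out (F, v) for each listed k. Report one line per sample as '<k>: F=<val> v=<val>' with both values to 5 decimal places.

k=0: u−w=-31.00600, u+w=21.15200; √(b/2)=2.74773, √(2b)=5.49545; F=2.74773×(-31.006)=-85.19600, v=21.15200/5.49545=3.84900
k=1: u−w=-10.84900, u+w=-6.97100; √(b/2)=2.74773, √(2b)=5.49545; F=2.74773×(-10.849)=-29.81008, v=-6.97100/5.49545=-1.26850

0: F=-85.19600 v=3.84900
1: F=-29.81008 v=-1.26850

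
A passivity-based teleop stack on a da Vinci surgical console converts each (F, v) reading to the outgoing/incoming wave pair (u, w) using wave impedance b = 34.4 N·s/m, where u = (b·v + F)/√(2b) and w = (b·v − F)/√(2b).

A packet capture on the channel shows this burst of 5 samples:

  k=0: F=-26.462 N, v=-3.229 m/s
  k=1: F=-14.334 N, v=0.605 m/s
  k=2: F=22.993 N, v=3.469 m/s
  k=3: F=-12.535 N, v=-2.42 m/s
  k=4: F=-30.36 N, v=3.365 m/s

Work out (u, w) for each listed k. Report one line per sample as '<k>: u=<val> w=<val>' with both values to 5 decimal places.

k=0: b·v=34.4×(-3.229)=-111.07760; √(2b)=8.29458; u=(-111.07760+(-26.462))/8.29458=-16.58187, w=(-111.07760−(-26.462))/8.29458=-10.20132
k=1: b·v=34.4×0.605=20.81200; √(2b)=8.29458; u=(20.81200+(-14.334))/8.29458=0.78099, w=(20.81200−(-14.334))/8.29458=4.23723
k=2: b·v=34.4×3.469=119.33360; √(2b)=8.29458; u=(119.33360+22.993)/8.29458=17.15900, w=(119.33360−22.993)/8.29458=11.61489
k=3: b·v=34.4×(-2.42)=-83.24800; √(2b)=8.29458; u=(-83.24800+(-12.535))/8.29458=-11.54767, w=(-83.24800−(-12.535))/8.29458=-8.52521
k=4: b·v=34.4×3.365=115.75600; √(2b)=8.29458; u=(115.75600+(-30.36))/8.29458=10.29540, w=(115.75600−(-30.36))/8.29458=17.61585

0: u=-16.58187 w=-10.20132
1: u=0.78099 w=4.23723
2: u=17.15900 w=11.61489
3: u=-11.54767 w=-8.52521
4: u=10.29540 w=17.61585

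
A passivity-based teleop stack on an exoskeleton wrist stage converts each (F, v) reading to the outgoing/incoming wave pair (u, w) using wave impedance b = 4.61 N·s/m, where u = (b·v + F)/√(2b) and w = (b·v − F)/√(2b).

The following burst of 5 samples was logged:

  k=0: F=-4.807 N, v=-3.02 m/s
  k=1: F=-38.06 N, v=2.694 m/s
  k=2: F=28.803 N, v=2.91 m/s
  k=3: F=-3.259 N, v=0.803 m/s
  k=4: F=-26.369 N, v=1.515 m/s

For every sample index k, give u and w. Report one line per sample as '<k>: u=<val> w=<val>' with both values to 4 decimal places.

0: u=-6.1681 w=-3.0019
1: u=-8.4443 w=16.6245
2: u=13.9038 w=-5.0677
3: u=0.1458 w=2.2924
4: u=-6.3841 w=10.9843

k=0: b·v=4.61×(-3.02)=-13.9222; √(2b)=3.0364; u=(-13.9222+(-4.807))/3.0364=-6.1681, w=(-13.9222−(-4.807))/3.0364=-3.0019
k=1: b·v=4.61×2.694=12.4193; √(2b)=3.0364; u=(12.4193+(-38.06))/3.0364=-8.4443, w=(12.4193−(-38.06))/3.0364=16.6245
k=2: b·v=4.61×2.91=13.4151; √(2b)=3.0364; u=(13.4151+28.803)/3.0364=13.9038, w=(13.4151−28.803)/3.0364=-5.0677
k=3: b·v=4.61×0.803=3.7018; √(2b)=3.0364; u=(3.7018+(-3.259))/3.0364=0.1458, w=(3.7018−(-3.259))/3.0364=2.2924
k=4: b·v=4.61×1.515=6.9841; √(2b)=3.0364; u=(6.9841+(-26.369))/3.0364=-6.3841, w=(6.9841−(-26.369))/3.0364=10.9843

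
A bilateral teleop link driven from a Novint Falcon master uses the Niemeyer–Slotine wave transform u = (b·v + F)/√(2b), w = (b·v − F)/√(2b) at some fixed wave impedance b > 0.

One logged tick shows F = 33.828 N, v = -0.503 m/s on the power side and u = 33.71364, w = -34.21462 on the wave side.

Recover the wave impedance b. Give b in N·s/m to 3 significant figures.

b = 0.496 N·s/m

u + w = -0.50098;  u + w = √(2b)·v, so √(2b) = -0.50098/(-0.503) = 0.99598.
b = (√(2b))²/2 = 0.99198/2 = 0.49599.
(Check via u − w = 2F/√(2b): u − w = 67.92826, 2F/√(2b) = 67.92880.)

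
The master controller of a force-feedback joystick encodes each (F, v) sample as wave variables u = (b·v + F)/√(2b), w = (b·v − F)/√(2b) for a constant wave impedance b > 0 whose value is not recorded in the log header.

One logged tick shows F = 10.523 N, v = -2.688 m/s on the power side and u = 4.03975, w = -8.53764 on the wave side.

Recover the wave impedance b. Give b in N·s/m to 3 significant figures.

u + w = -4.4979;  u + w = √(2b)·v, so √(2b) = -4.4979/(-2.688) = 1.6733.
b = (√(2b))²/2 = 2.8000/2 = 1.4000.
(Check via u − w = 2F/√(2b): u − w = 12.5774, 2F/√(2b) = 12.5774.)

b = 1.4 N·s/m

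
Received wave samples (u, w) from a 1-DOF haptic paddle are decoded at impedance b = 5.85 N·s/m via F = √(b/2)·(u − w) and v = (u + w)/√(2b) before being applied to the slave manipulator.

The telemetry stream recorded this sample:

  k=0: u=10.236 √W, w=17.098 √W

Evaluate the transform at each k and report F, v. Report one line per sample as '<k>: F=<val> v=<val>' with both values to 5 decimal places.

0: F=-11.73583 v=7.99117

k=0: u−w=-6.86200, u+w=27.33400; √(b/2)=1.71026, √(2b)=3.42053; F=1.71026×(-6.862)=-11.73583, v=27.33400/3.42053=7.99117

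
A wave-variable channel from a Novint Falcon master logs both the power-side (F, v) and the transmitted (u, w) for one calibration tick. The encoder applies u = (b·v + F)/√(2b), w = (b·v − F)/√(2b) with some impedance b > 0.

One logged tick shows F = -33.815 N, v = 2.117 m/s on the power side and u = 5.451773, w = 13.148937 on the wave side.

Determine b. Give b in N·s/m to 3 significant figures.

u + w = 18.600710;  u + w = √(2b)·v, so √(2b) = 18.600710/2.117 = 8.786353.
b = (√(2b))²/2 = 77.200005/2 = 38.600002.
(Check via u − w = 2F/√(2b): u − w = -7.697164, 2F/√(2b) = -7.697164.)

b = 38.6 N·s/m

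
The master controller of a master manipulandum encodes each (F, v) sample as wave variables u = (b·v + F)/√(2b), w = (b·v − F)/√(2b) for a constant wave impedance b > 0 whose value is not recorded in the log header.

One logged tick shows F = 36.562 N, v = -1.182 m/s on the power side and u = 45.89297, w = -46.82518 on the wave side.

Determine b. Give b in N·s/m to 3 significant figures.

u + w = -0.93221;  u + w = √(2b)·v, so √(2b) = -0.93221/(-1.182) = 0.78867.
b = (√(2b))²/2 = 0.62200/2 = 0.31100.
(Check via u − w = 2F/√(2b): u − w = 92.71815, 2F/√(2b) = 92.71792.)

b = 0.311 N·s/m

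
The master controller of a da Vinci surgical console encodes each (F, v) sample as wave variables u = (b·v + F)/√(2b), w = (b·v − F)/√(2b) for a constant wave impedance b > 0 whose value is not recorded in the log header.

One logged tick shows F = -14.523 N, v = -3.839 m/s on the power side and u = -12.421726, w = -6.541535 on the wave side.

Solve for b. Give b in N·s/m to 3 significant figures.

b = 12.2 N·s/m

u + w = -18.963261;  u + w = √(2b)·v, so √(2b) = -18.963261/(-3.839) = 4.939636.
b = (√(2b))²/2 = 24.400000/2 = 12.200000.
(Check via u − w = 2F/√(2b): u − w = -5.880191, 2F/√(2b) = -5.880191.)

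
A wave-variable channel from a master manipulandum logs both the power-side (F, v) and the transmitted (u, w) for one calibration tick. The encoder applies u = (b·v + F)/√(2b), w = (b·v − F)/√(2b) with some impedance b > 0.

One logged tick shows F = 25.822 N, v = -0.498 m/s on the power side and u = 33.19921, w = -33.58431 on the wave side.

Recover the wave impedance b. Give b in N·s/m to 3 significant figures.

u + w = -0.3851;  u + w = √(2b)·v, so √(2b) = -0.3851/(-0.498) = 0.7733.
b = (√(2b))²/2 = 0.5980/2 = 0.2990.
(Check via u − w = 2F/√(2b): u − w = 66.7835, 2F/√(2b) = 66.7845.)

b = 0.299 N·s/m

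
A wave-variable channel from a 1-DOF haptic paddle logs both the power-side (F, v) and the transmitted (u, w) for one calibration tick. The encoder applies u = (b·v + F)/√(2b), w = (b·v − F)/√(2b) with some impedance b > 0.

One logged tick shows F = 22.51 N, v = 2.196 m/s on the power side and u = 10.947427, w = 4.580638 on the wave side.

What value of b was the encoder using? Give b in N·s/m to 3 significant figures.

b = 25 N·s/m

u + w = 15.528065;  u + w = √(2b)·v, so √(2b) = 15.528065/2.196 = 7.071068.
b = (√(2b))²/2 = 50.000001/2 = 25.000000.
(Check via u − w = 2F/√(2b): u − w = 6.366789, 2F/√(2b) = 6.366789.)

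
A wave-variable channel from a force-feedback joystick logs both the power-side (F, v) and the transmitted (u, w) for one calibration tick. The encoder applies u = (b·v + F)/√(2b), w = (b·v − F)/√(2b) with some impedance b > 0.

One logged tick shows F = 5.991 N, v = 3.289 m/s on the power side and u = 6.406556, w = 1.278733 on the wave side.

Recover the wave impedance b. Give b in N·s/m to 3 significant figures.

u + w = 7.685289;  u + w = √(2b)·v, so √(2b) = 7.685289/3.289 = 2.336664.
b = (√(2b))²/2 = 5.460000/2 = 2.730000.
(Check via u − w = 2F/√(2b): u − w = 5.127823, 2F/√(2b) = 5.127823.)

b = 2.73 N·s/m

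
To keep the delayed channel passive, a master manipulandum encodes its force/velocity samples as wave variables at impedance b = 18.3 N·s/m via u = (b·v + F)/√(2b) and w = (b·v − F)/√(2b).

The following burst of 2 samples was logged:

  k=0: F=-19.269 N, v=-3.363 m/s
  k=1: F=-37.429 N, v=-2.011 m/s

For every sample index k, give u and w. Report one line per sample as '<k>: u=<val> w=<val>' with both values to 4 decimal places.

k=0: b·v=18.3×(-3.363)=-61.5429; √(2b)=6.0498; u=(-61.5429+(-19.269))/6.0498=-13.3578, w=(-61.5429−(-19.269))/6.0498=-6.9877
k=1: b·v=18.3×(-2.011)=-36.8013; √(2b)=6.0498; u=(-36.8013+(-37.429))/6.0498=-12.2699, w=(-36.8013−(-37.429))/6.0498=0.1038

0: u=-13.3578 w=-6.9877
1: u=-12.2699 w=0.1038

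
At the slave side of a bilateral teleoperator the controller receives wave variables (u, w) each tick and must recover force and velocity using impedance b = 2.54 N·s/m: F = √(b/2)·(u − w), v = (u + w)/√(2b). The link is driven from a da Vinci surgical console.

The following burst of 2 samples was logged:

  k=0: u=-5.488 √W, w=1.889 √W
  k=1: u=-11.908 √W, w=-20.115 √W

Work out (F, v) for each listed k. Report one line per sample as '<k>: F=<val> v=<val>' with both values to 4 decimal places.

0: F=-8.3135 v=-1.5968
1: F=9.2488 v=-14.2079

k=0: u−w=-7.3770, u+w=-3.5990; √(b/2)=1.1269, √(2b)=2.2539; F=1.1269×(-7.377)=-8.3135, v=-3.5990/2.2539=-1.5968
k=1: u−w=8.2070, u+w=-32.0230; √(b/2)=1.1269, √(2b)=2.2539; F=1.1269×8.207=9.2488, v=-32.0230/2.2539=-14.2079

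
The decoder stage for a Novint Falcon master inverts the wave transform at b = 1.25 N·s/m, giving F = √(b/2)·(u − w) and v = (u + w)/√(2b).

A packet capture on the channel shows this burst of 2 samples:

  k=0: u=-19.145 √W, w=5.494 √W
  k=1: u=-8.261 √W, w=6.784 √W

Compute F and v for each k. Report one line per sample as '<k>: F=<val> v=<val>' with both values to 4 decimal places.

0: F=-19.4788 v=-8.6337
1: F=-11.8941 v=-0.9341

k=0: u−w=-24.6390, u+w=-13.6510; √(b/2)=0.7906, √(2b)=1.5811; F=0.7906×(-24.639)=-19.4788, v=-13.6510/1.5811=-8.6337
k=1: u−w=-15.0450, u+w=-1.4770; √(b/2)=0.7906, √(2b)=1.5811; F=0.7906×(-15.045)=-11.8941, v=-1.4770/1.5811=-0.9341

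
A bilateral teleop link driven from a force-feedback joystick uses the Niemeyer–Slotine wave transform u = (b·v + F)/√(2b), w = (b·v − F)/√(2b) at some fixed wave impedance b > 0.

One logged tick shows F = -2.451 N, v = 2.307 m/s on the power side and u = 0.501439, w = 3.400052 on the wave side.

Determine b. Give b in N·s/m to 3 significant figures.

u + w = 3.901491;  u + w = √(2b)·v, so √(2b) = 3.901491/2.307 = 1.691153.
b = (√(2b))²/2 = 2.860000/2 = 1.430000.
(Check via u − w = 2F/√(2b): u − w = -2.898613, 2F/√(2b) = -2.898613.)

b = 1.43 N·s/m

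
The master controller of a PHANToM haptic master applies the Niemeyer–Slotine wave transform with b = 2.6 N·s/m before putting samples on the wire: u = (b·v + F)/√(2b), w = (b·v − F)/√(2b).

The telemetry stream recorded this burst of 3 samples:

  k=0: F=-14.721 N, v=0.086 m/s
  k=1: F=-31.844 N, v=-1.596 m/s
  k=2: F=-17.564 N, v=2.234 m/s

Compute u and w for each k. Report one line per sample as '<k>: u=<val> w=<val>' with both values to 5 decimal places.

0: u=-6.35753 w=6.55364
1: u=-15.78424 w=12.14480
2: u=-5.15517 w=10.24948

k=0: b·v=2.6×0.086=0.22360; √(2b)=2.28035; u=(0.22360+(-14.721))/2.28035=-6.35753, w=(0.22360−(-14.721))/2.28035=6.55364
k=1: b·v=2.6×(-1.596)=-4.14960; √(2b)=2.28035; u=(-4.14960+(-31.844))/2.28035=-15.78424, w=(-4.14960−(-31.844))/2.28035=12.14480
k=2: b·v=2.6×2.234=5.80840; √(2b)=2.28035; u=(5.80840+(-17.564))/2.28035=-5.15517, w=(5.80840−(-17.564))/2.28035=10.24948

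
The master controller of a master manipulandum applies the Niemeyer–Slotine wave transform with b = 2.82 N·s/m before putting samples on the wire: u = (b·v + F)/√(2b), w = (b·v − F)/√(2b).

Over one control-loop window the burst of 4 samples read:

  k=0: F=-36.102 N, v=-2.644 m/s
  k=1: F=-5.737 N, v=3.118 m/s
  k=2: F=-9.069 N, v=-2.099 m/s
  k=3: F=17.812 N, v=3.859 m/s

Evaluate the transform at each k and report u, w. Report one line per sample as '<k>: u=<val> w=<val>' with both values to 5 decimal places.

0: u=-18.34126 w=12.06211
1: u=1.28671 w=6.11813
2: u=-6.31116 w=1.32631
3: u=12.08251 w=-2.91790

k=0: b·v=2.82×(-2.644)=-7.45608; √(2b)=2.37487; u=(-7.45608+(-36.102))/2.37487=-18.34126, w=(-7.45608−(-36.102))/2.37487=12.06211
k=1: b·v=2.82×3.118=8.79276; √(2b)=2.37487; u=(8.79276+(-5.737))/2.37487=1.28671, w=(8.79276−(-5.737))/2.37487=6.11813
k=2: b·v=2.82×(-2.099)=-5.91918; √(2b)=2.37487; u=(-5.91918+(-9.069))/2.37487=-6.31116, w=(-5.91918−(-9.069))/2.37487=1.32631
k=3: b·v=2.82×3.859=10.88238; √(2b)=2.37487; u=(10.88238+17.812)/2.37487=12.08251, w=(10.88238−17.812)/2.37487=-2.91790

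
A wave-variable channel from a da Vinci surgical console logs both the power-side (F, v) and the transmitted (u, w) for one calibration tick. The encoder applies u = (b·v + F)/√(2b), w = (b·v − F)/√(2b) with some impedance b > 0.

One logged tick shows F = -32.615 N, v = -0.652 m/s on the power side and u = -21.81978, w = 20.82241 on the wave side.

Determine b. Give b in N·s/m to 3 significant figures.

b = 1.17 N·s/m

u + w = -0.99737;  u + w = √(2b)·v, so √(2b) = -0.99737/(-0.652) = 1.52971.
b = (√(2b))²/2 = 2.34001/2 = 1.17000.
(Check via u − w = 2F/√(2b): u − w = -42.64219, 2F/√(2b) = -42.64211.)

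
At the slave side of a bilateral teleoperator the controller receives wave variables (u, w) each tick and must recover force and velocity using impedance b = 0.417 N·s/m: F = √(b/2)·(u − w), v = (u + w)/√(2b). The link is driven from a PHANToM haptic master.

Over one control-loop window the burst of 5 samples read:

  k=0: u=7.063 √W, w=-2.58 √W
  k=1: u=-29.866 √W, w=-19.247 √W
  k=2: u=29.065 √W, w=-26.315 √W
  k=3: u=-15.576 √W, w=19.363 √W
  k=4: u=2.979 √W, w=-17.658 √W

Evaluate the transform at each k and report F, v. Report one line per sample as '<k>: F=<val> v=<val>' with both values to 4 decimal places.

k=0: u−w=9.6430, u+w=4.4830; √(b/2)=0.4566, √(2b)=0.9132; F=0.4566×9.643=4.4032, v=4.4830/0.9132=4.9089
k=1: u−w=-10.6190, u+w=-49.1130; √(b/2)=0.4566, √(2b)=0.9132; F=0.4566×(-10.619)=-4.8488, v=-49.1130/0.9132=-53.7791
k=2: u−w=55.3800, u+w=2.7500; √(b/2)=0.4566, √(2b)=0.9132; F=0.4566×55.38=25.2875, v=2.7500/0.9132=3.0113
k=3: u−w=-34.9390, u+w=3.7870; √(b/2)=0.4566, √(2b)=0.9132; F=0.4566×(-34.939)=-15.9538, v=3.7870/0.9132=4.1468
k=4: u−w=20.6370, u+w=-14.6790; √(b/2)=0.4566, √(2b)=0.9132; F=0.4566×20.637=9.4232, v=-14.6790/0.9132=-16.0736

0: F=4.4032 v=4.9089
1: F=-4.8488 v=-53.7791
2: F=25.2875 v=3.0113
3: F=-15.9538 v=4.1468
4: F=9.4232 v=-16.0736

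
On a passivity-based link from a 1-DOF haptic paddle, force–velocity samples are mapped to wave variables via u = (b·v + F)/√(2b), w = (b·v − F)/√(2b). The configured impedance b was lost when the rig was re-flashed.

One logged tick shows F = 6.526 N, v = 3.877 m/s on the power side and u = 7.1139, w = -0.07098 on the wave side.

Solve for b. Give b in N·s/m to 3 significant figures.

b = 1.65 N·s/m

u + w = 7.0429;  u + w = √(2b)·v, so √(2b) = 7.0429/3.877 = 1.8166.
b = (√(2b))²/2 = 3.3000/2 = 1.6500.
(Check via u − w = 2F/√(2b): u − w = 7.1849, 2F/√(2b) = 7.1849.)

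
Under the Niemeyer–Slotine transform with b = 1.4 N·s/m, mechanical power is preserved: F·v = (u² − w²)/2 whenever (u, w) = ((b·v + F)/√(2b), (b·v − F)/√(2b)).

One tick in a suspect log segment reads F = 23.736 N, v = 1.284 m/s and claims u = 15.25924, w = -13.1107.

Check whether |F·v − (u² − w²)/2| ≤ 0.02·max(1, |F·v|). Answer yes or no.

F·v = 23.736×1.284 = 30.47702 W.
(u² − w²)/2 = (232.84441 − 171.89045)/2 = 30.47698 W.
|Δ| = 0.00005;  2% of max(1, |F·v|) = 0.60954.

yes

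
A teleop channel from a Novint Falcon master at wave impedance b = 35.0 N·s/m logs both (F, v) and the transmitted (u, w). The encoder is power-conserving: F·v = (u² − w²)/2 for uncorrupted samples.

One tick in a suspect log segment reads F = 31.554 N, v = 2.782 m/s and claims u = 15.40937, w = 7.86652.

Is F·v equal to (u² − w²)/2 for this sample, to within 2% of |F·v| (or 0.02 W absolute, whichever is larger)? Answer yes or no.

yes

F·v = 31.554×2.782 = 87.7832 W.
(u² − w²)/2 = (237.4487 − 61.8821)/2 = 87.7833 W.
|Δ| = 0.0000;  2% of max(1, |F·v|) = 1.7557.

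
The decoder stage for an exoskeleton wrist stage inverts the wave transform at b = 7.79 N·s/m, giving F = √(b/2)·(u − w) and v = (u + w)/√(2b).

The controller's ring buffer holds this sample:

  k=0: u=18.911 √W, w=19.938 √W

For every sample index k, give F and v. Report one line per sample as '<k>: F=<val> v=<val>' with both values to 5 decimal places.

0: F=-2.02686 v=9.84229

k=0: u−w=-1.02700, u+w=38.84900; √(b/2)=1.97358, √(2b)=3.94715; F=1.97358×(-1.027)=-2.02686, v=38.84900/3.94715=9.84229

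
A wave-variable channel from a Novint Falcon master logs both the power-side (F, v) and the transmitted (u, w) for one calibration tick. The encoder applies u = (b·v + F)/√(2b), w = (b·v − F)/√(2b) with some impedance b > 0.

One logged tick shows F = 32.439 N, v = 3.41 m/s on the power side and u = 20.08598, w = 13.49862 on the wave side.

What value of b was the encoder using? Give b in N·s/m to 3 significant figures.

u + w = 33.5846;  u + w = √(2b)·v, so √(2b) = 33.5846/3.41 = 9.8489.
b = (√(2b))²/2 = 97.0000/2 = 48.5000.
(Check via u − w = 2F/√(2b): u − w = 6.5874, 2F/√(2b) = 6.5874.)

b = 48.5 N·s/m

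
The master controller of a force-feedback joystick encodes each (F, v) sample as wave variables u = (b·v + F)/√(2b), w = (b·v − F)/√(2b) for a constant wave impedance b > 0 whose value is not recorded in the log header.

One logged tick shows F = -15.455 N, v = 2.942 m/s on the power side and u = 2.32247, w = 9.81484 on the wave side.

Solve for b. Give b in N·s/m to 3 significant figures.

b = 8.51 N·s/m

u + w = 12.137310;  u + w = √(2b)·v, so √(2b) = 12.137310/2.942 = 4.125530.
b = (√(2b))²/2 = 17.020000/2 = 8.510000.
(Check via u − w = 2F/√(2b): u − w = -7.492370, 2F/√(2b) = -7.492370.)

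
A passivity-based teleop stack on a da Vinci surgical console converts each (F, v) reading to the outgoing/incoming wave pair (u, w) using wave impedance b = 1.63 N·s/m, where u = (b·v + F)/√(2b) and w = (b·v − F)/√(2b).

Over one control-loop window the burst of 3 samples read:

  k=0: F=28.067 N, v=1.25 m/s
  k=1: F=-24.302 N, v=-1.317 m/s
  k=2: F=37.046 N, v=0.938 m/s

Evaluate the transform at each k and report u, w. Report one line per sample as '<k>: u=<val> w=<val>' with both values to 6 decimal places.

k=0: b·v=1.63×1.25=2.037500; √(2b)=1.805547; u=(2.037500+28.067)/1.805547=16.673340, w=(2.037500−28.067)/1.805547=-14.416407
k=1: b·v=1.63×(-1.317)=-2.146710; √(2b)=1.805547; u=(-2.146710+(-24.302))/1.805547=-14.648586, w=(-2.146710−(-24.302))/1.805547=12.270680
k=2: b·v=1.63×0.938=1.528940; √(2b)=1.805547; u=(1.528940+37.046)/1.805547=21.364683, w=(1.528940−37.046)/1.805547=-19.671080

0: u=16.673340 w=-14.416407
1: u=-14.648586 w=12.270680
2: u=21.364683 w=-19.671080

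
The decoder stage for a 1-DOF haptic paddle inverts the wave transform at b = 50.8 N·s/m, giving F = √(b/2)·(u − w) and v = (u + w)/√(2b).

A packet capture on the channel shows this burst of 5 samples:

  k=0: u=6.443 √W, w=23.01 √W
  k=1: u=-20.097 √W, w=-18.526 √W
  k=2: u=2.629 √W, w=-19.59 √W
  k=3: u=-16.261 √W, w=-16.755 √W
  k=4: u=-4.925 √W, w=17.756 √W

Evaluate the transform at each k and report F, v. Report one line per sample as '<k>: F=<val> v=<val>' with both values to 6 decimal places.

0: F=-83.495050 v=2.922017
1: F=-7.917591 v=-3.831768
2: F=111.980233 v=-1.682692
3: F=2.489682 v=-3.275500
4: F=-114.308640 v=1.272957

k=0: u−w=-16.567000, u+w=29.453000; √(b/2)=5.039841, √(2b)=10.079683; F=5.039841×(-16.567)=-83.495050, v=29.453000/10.079683=2.922017
k=1: u−w=-1.571000, u+w=-38.623000; √(b/2)=5.039841, √(2b)=10.079683; F=5.039841×(-1.571)=-7.917591, v=-38.623000/10.079683=-3.831768
k=2: u−w=22.219000, u+w=-16.961000; √(b/2)=5.039841, √(2b)=10.079683; F=5.039841×22.219=111.980233, v=-16.961000/10.079683=-1.682692
k=3: u−w=0.494000, u+w=-33.016000; √(b/2)=5.039841, √(2b)=10.079683; F=5.039841×0.494=2.489682, v=-33.016000/10.079683=-3.275500
k=4: u−w=-22.681000, u+w=12.831000; √(b/2)=5.039841, √(2b)=10.079683; F=5.039841×(-22.681)=-114.308640, v=12.831000/10.079683=1.272957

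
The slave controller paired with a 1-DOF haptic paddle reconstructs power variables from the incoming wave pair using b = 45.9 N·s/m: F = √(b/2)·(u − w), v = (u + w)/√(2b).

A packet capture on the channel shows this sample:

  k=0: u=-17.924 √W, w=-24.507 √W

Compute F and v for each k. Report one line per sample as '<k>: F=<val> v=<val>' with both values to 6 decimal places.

k=0: u−w=6.583000, u+w=-42.431000; √(b/2)=4.790616, √(2b)=9.581232; F=4.790616×6.583=31.536624, v=-42.431000/9.581232=-4.428554

0: F=31.536624 v=-4.428554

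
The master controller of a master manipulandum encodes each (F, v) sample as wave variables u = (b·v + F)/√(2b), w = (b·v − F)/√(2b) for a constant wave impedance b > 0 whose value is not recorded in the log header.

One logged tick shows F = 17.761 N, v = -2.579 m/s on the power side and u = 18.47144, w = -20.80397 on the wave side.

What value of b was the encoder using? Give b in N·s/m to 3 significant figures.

b = 0.409 N·s/m

u + w = -2.3325;  u + w = √(2b)·v, so √(2b) = -2.3325/(-2.579) = 0.9044.
b = (√(2b))²/2 = 0.8180/2 = 0.4090.
(Check via u − w = 2F/√(2b): u − w = 39.2754, 2F/√(2b) = 39.2755.)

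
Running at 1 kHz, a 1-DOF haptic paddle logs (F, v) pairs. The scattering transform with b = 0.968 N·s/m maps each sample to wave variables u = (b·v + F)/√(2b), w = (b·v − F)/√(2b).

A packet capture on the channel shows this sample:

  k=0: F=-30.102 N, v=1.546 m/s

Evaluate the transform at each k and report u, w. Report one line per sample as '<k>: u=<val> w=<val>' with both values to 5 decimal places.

0: u=-20.55874 w=22.70985

k=0: b·v=0.968×1.546=1.49653; √(2b)=1.39140; u=(1.49653+(-30.102))/1.39140=-20.55874, w=(1.49653−(-30.102))/1.39140=22.70985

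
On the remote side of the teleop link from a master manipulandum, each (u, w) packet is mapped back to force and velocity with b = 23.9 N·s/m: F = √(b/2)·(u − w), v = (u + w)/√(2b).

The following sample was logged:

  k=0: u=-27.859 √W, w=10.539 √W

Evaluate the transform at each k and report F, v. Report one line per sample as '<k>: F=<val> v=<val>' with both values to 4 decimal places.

k=0: u−w=-38.3980, u+w=-17.3200; √(b/2)=3.4569, √(2b)=6.9138; F=3.4569×(-38.398)=-132.7372, v=-17.3200/6.9138=-2.5052

0: F=-132.7372 v=-2.5052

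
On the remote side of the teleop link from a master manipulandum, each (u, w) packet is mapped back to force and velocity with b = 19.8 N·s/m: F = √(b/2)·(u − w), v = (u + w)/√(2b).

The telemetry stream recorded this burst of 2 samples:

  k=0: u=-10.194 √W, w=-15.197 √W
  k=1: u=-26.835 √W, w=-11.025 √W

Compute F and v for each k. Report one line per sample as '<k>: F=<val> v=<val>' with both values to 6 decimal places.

k=0: u−w=5.003000, u+w=-25.391000; √(b/2)=3.146427, √(2b)=6.292853; F=3.146427×5.003=15.741572, v=-25.391000/6.292853=-4.034895
k=1: u−w=-15.810000, u+w=-37.860000; √(b/2)=3.146427, √(2b)=6.292853; F=3.146427×(-15.81)=-49.745004, v=-37.860000/6.292853=-6.016349

0: F=15.741572 v=-4.034895
1: F=-49.745004 v=-6.016349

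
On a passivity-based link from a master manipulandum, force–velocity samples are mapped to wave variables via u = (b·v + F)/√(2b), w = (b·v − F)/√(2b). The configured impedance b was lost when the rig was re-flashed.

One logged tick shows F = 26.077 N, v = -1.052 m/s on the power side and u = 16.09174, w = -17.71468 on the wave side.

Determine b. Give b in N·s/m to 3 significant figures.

u + w = -1.6229;  u + w = √(2b)·v, so √(2b) = -1.6229/(-1.052) = 1.5427.
b = (√(2b))²/2 = 2.3800/2 = 1.1900.
(Check via u − w = 2F/√(2b): u − w = 33.8064, 2F/√(2b) = 33.8066.)

b = 1.19 N·s/m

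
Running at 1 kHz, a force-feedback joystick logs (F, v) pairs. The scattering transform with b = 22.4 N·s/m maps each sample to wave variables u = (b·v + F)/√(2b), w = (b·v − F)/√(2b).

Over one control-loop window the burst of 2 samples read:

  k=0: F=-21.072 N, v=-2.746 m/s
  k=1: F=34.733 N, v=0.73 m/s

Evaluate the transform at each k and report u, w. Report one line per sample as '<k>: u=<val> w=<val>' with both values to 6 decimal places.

0: u=-12.338106 w=-6.041642
1: u=7.632282 w=-2.746187

k=0: b·v=22.4×(-2.746)=-61.510400; √(2b)=6.693280; u=(-61.510400+(-21.072))/6.693280=-12.338106, w=(-61.510400−(-21.072))/6.693280=-6.041642
k=1: b·v=22.4×0.73=16.352000; √(2b)=6.693280; u=(16.352000+34.733)/6.693280=7.632282, w=(16.352000−34.733)/6.693280=-2.746187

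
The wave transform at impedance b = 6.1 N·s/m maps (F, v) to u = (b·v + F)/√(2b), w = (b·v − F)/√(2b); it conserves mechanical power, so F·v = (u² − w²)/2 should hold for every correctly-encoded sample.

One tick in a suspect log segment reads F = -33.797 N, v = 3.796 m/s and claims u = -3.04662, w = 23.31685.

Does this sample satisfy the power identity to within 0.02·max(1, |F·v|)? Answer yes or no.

no

F·v = (-33.797)×3.796 = -128.2934 W.
(u² − w²)/2 = (9.2819 − 543.6755)/2 = -267.1968 W.
|Δ| = 138.9034;  2% of max(1, |F·v|) = 2.5659.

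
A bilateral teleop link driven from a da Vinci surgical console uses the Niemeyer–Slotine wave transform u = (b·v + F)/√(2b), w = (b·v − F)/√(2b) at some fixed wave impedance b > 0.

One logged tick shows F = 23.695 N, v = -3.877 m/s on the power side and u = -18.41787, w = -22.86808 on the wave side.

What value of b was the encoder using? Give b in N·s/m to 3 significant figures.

b = 56.7 N·s/m

u + w = -41.2859;  u + w = √(2b)·v, so √(2b) = -41.2859/(-3.877) = 10.6489.
b = (√(2b))²/2 = 113.4000/2 = 56.7000.
(Check via u − w = 2F/√(2b): u − w = 4.4502, 2F/√(2b) = 4.4502.)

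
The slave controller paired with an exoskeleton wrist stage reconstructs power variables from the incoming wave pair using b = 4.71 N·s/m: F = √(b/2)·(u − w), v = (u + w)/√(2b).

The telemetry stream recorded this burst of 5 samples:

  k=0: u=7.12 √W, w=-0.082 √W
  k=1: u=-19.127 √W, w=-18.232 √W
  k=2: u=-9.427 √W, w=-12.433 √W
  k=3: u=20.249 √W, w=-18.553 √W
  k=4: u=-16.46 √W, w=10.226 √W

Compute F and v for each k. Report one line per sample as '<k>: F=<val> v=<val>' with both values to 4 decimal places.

k=0: u−w=7.2020, u+w=7.0380; √(b/2)=1.5346, √(2b)=3.0692; F=1.5346×7.202=11.0522, v=7.0380/3.0692=2.2931
k=1: u−w=-0.8950, u+w=-37.3590; √(b/2)=1.5346, √(2b)=3.0692; F=1.5346×(-0.895)=-1.3735, v=-37.3590/3.0692=-12.1722
k=2: u−w=3.0060, u+w=-21.8600; √(b/2)=1.5346, √(2b)=3.0692; F=1.5346×3.006=4.6130, v=-21.8600/3.0692=-7.1224
k=3: u−w=38.8020, u+w=1.6960; √(b/2)=1.5346, √(2b)=3.0692; F=1.5346×38.802=59.5456, v=1.6960/3.0692=0.5526
k=4: u−w=-26.6860, u+w=-6.2340; √(b/2)=1.5346, √(2b)=3.0692; F=1.5346×(-26.686)=-40.9524, v=-6.2340/3.0692=-2.0311

0: F=11.0522 v=2.2931
1: F=-1.3735 v=-12.1722
2: F=4.6130 v=-7.1224
3: F=59.5456 v=0.5526
4: F=-40.9524 v=-2.0311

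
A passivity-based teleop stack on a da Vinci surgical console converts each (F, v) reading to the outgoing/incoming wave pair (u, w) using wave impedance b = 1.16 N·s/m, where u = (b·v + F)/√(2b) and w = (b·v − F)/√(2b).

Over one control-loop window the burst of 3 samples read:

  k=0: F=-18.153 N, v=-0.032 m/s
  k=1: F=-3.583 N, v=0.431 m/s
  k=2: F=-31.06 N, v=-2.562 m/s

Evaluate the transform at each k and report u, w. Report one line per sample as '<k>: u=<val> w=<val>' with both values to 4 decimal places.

0: u=-11.9424 w=11.8937
1: u=-2.0241 w=2.6806
2: u=-22.3431 w=18.4407

k=0: b·v=1.16×(-0.032)=-0.0371; √(2b)=1.5232; u=(-0.0371+(-18.153))/1.5232=-11.9424, w=(-0.0371−(-18.153))/1.5232=11.8937
k=1: b·v=1.16×0.431=0.5000; √(2b)=1.5232; u=(0.5000+(-3.583))/1.5232=-2.0241, w=(0.5000−(-3.583))/1.5232=2.6806
k=2: b·v=1.16×(-2.562)=-2.9719; √(2b)=1.5232; u=(-2.9719+(-31.06))/1.5232=-22.3431, w=(-2.9719−(-31.06))/1.5232=18.4407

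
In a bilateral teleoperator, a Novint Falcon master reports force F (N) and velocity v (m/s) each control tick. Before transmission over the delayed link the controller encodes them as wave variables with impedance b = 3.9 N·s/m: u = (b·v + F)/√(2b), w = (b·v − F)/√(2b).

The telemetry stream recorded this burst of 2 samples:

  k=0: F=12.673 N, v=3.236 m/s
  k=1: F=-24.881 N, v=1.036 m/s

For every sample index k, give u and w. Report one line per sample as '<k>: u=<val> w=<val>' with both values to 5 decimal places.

0: u=9.05649 w=-0.01883
1: u=-7.46213 w=10.35552

k=0: b·v=3.9×3.236=12.62040; √(2b)=2.79285; u=(12.62040+12.673)/2.79285=9.05649, w=(12.62040−12.673)/2.79285=-0.01883
k=1: b·v=3.9×1.036=4.04040; √(2b)=2.79285; u=(4.04040+(-24.881))/2.79285=-7.46213, w=(4.04040−(-24.881))/2.79285=10.35552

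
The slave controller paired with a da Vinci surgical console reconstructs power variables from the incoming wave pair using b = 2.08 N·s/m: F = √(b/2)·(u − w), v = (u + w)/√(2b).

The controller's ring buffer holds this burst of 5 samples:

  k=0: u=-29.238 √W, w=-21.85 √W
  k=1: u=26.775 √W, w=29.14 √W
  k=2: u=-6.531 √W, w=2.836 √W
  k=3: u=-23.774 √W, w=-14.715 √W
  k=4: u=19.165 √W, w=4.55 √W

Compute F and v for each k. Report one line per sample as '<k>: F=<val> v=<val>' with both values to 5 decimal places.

k=0: u−w=-7.38800, u+w=-51.08800; √(b/2)=1.01980, √(2b)=2.03961; F=1.01980×(-7.388)=-7.53431, v=-51.08800/2.03961=-25.04795
k=1: u−w=-2.36500, u+w=55.91500; √(b/2)=1.01980, √(2b)=2.03961; F=1.01980×(-2.365)=-2.41184, v=55.91500/2.03961=27.41458
k=2: u−w=-9.36700, u+w=-3.69500; √(b/2)=1.01980, √(2b)=2.03961; F=1.01980×(-9.367)=-9.55250, v=-3.69500/2.03961=-1.81162
k=3: u−w=-9.05900, u+w=-38.48900; √(b/2)=1.01980, √(2b)=2.03961; F=1.01980×(-9.059)=-9.23840, v=-38.48900/2.03961=-18.87078
k=4: u−w=14.61500, u+w=23.71500; √(b/2)=1.01980, √(2b)=2.03961; F=1.01980×14.615=14.90443, v=23.71500/2.03961=11.62724

0: F=-7.53431 v=-25.04795
1: F=-2.41184 v=27.41458
2: F=-9.55250 v=-1.81162
3: F=-9.23840 v=-18.87078
4: F=14.90443 v=11.62724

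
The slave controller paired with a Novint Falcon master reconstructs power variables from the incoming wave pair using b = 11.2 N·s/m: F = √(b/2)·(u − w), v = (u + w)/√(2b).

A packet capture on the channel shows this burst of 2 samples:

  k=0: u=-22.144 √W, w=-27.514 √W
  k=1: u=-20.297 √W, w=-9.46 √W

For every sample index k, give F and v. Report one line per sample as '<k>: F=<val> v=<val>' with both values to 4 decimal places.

k=0: u−w=5.3700, u+w=-49.6580; √(b/2)=2.3664, √(2b)=4.7329; F=2.3664×5.37=12.7077, v=-49.6580/4.7329=-10.4922
k=1: u−w=-10.8370, u+w=-29.7570; √(b/2)=2.3664, √(2b)=4.7329; F=2.3664×(-10.837)=-25.6450, v=-29.7570/4.7329=-6.2873

0: F=12.7077 v=-10.4922
1: F=-25.6450 v=-6.2873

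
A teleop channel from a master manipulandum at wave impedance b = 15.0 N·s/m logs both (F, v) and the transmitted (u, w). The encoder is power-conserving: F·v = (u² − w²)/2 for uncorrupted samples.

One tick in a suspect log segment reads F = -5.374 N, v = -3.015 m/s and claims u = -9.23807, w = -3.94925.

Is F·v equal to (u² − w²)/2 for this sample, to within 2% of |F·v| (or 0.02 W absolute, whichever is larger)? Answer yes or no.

F·v = (-5.374)×(-3.015) = 16.2026 W.
(u² − w²)/2 = (85.3419 − 15.5966)/2 = 34.8727 W.
|Δ| = 18.6701;  2% of max(1, |F·v|) = 0.3241.

no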